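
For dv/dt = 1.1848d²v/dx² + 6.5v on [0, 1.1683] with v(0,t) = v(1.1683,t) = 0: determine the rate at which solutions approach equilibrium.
Eigenvalues: λₙ = 1.1848n²π²/1.1683² - 6.5.
First three modes:
  n=1: λ₁ = 1.1848π²/1.1683² - 6.5 ≈ 2.067
  n=2: λ₂ = 4.7392π²/1.1683² - 6.5 ≈ 27.769
  n=3: λ₃ = 10.6632π²/1.1683² - 6.5 ≈ 70.604
Since 1.1848π²/1.1683² ≈ 8.567 > 6.5, all λₙ > 0.
The n=1 mode decays slowest → dominates as t → ∞.
Asymptotic: v ~ c₁ sin(πx/1.1683) e^{-λ₁t} with decay rate λ₁ ≈ 2.067.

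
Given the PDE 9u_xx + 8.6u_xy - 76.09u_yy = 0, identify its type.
The second-order coefficients are A = 9, B = 8.6, C = -76.09. Since B² - 4AC = 2813.2 > 0, this is a hyperbolic PDE.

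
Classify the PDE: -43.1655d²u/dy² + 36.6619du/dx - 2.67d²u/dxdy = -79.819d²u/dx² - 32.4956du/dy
Rewriting in standard form: 79.819d²u/dx² - 2.67d²u/dxdy - 43.1655d²u/dy² + 36.6619du/dx + 32.4956du/dy = 0. A = 79.819, B = -2.67, C = -43.1655. Discriminant B² - 4AC = 13788.837078. Since 13788.837078 > 0, hyperbolic.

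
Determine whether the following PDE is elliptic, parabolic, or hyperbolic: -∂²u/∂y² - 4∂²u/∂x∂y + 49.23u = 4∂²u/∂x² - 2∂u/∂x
Rewriting in standard form: -4∂²u/∂x² - 4∂²u/∂x∂y - ∂²u/∂y² + 2∂u/∂x + 49.23u = 0. Coefficients: A = -4, B = -4, C = -1. B² - 4AC = 0, which is zero, so the equation is parabolic.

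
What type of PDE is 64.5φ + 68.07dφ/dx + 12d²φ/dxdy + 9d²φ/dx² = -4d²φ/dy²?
Rewriting in standard form: 9d²φ/dx² + 12d²φ/dxdy + 4d²φ/dy² + 68.07dφ/dx + 64.5φ = 0. With A = 9, B = 12, C = 4, the discriminant is 0. This is a parabolic PDE.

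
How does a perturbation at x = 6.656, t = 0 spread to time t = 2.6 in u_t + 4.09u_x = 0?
At x = 17.29. The characteristic carries data from (6.656, 0) to (17.29, 2.6).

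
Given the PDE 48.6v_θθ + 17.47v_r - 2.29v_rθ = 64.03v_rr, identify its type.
Rewriting in standard form: -64.03v_rr - 2.29v_rθ + 48.6v_θθ + 17.47v_r = 0. The second-order coefficients are A = -64.03, B = -2.29, C = 48.6. Since B² - 4AC = 12452.6761 > 0, this is a hyperbolic PDE.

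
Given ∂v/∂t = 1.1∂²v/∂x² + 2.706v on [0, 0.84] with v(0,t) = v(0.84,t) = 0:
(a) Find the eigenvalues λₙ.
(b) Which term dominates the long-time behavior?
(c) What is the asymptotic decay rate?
Eigenvalues: λₙ = 1.1n²π²/0.84² - 2.706.
First three modes:
  n=1: λ₁ = 1.1π²/0.84² - 2.706 ≈ 12.68
  n=2: λ₂ = 4.4π²/0.84² - 2.706 ≈ 58.839
  n=3: λ₃ = 9.9π²/0.84² - 2.706 ≈ 135.771
Since 1.1π²/0.84² ≈ 15.386 > 2.706, all λₙ > 0.
The n=1 mode decays slowest → dominates as t → ∞.
Asymptotic: v ~ c₁ sin(πx/0.84) e^{-λ₁t} with decay rate λ₁ ≈ 12.68.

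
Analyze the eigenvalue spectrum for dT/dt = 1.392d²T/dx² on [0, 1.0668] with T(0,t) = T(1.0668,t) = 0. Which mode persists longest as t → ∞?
Eigenvalues: λₙ = 1.392n²π²/1.0668².
First three modes:
  n=1: λ₁ = 1.392π²/1.0668² ≈ 12.072
  n=2: λ₂ = 5.568π²/1.0668² ≈ 48.287 (4× faster decay)
  n=3: λ₃ = 12.528π²/1.0668² ≈ 108.646 (9× faster decay)
As t → ∞, higher modes decay exponentially faster. The n=1 mode dominates: T ~ c₁ sin(πx/1.0668) e^{-λ₁t}.
Decay rate: λ₁ = 1.392π²/1.0668² ≈ 12.072.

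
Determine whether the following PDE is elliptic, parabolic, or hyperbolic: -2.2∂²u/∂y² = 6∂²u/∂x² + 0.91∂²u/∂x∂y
Rewriting in standard form: -6∂²u/∂x² - 0.91∂²u/∂x∂y - 2.2∂²u/∂y² = 0. Coefficients: A = -6, B = -0.91, C = -2.2. B² - 4AC = -51.9719, which is negative, so the equation is elliptic.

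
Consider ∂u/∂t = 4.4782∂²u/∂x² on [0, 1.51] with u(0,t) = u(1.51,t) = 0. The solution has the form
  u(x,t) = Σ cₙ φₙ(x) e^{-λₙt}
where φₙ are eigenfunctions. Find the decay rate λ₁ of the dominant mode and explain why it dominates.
Eigenvalues: λₙ = 4.4782n²π²/1.51².
First three modes:
  n=1: λ₁ = 4.4782π²/1.51² ≈ 19.384
  n=2: λ₂ = 17.9128π²/1.51² ≈ 77.537 (4× faster decay)
  n=3: λ₃ = 40.3038π²/1.51² ≈ 174.458 (9× faster decay)
As t → ∞, higher modes decay exponentially faster. The n=1 mode dominates: u ~ c₁ sin(πx/1.51) e^{-λ₁t}.
Decay rate: λ₁ = 4.4782π²/1.51² ≈ 19.384.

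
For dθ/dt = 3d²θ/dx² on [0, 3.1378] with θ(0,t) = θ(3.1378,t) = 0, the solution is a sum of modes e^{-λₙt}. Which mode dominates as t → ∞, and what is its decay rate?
Eigenvalues: λₙ = 3n²π²/3.1378².
First three modes:
  n=1: λ₁ = 3π²/3.1378² ≈ 3.007
  n=2: λ₂ = 12π²/3.1378² ≈ 12.029 (4× faster decay)
  n=3: λ₃ = 27π²/3.1378² ≈ 27.065 (9× faster decay)
As t → ∞, higher modes decay exponentially faster. The n=1 mode dominates: θ ~ c₁ sin(πx/3.1378) e^{-λ₁t}.
Decay rate: λ₁ = 3π²/3.1378² ≈ 3.007.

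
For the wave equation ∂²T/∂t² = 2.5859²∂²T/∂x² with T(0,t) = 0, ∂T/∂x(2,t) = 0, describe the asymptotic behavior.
T oscillates (no decay). Energy is conserved; the solution oscillates indefinitely as standing waves.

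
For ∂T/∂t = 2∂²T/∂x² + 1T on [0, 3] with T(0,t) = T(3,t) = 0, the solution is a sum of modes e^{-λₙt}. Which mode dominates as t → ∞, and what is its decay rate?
Eigenvalues: λₙ = 2n²π²/3² - 1.
First three modes:
  n=1: λ₁ = 2π²/3² - 1 ≈ 1.193
  n=2: λ₂ = 8π²/3² - 1 ≈ 7.773
  n=3: λ₃ = 18π²/3² - 1 ≈ 18.739
Since 2π²/3² ≈ 2.193 > 1, all λₙ > 0.
The n=1 mode decays slowest → dominates as t → ∞.
Asymptotic: T ~ c₁ sin(πx/3) e^{-λ₁t} with decay rate λ₁ ≈ 1.193.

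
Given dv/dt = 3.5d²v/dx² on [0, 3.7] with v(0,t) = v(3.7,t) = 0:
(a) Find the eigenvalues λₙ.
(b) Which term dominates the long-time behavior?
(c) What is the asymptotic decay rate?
Eigenvalues: λₙ = 3.5n²π²/3.7².
First three modes:
  n=1: λ₁ = 3.5π²/3.7² ≈ 2.523
  n=2: λ₂ = 14π²/3.7² ≈ 10.093 (4× faster decay)
  n=3: λ₃ = 31.5π²/3.7² ≈ 22.709 (9× faster decay)
As t → ∞, higher modes decay exponentially faster. The n=1 mode dominates: v ~ c₁ sin(πx/3.7) e^{-λ₁t}.
Decay rate: λ₁ = 3.5π²/3.7² ≈ 2.523.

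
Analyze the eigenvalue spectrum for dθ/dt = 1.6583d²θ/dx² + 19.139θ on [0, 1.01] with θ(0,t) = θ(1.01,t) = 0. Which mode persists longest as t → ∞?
Eigenvalues: λₙ = 1.6583n²π²/1.01² - 19.139.
First three modes:
  n=1: λ₁ = 1.6583π²/1.01² - 19.139 ≈ -3.095
  n=2: λ₂ = 6.6332π²/1.01² - 19.139 ≈ 45.038
  n=3: λ₃ = 14.9247π²/1.01² - 19.139 ≈ 125.259
Since 1.6583π²/1.01² ≈ 16.044 < 19.139, λ₁ < 0.
The n=1 mode grows fastest (−λₙ is largest for n=1) → dominates.
Asymptotic: θ ~ c₁ sin(πx/1.01) e^{3.095t} (exponential growth at rate −λ₁ ≈ 3.095).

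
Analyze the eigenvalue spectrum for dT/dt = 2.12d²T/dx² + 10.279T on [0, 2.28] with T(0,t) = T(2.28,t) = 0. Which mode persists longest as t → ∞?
Eigenvalues: λₙ = 2.12n²π²/2.28² - 10.279.
First three modes:
  n=1: λ₁ = 2.12π²/2.28² - 10.279 ≈ -6.254
  n=2: λ₂ = 8.48π²/2.28² - 10.279 ≈ 5.821
  n=3: λ₃ = 19.08π²/2.28² - 10.279 ≈ 25.946
Since 2.12π²/2.28² ≈ 4.025 < 10.279, λ₁ < 0.
The n=1 mode grows fastest (−λₙ is largest for n=1) → dominates.
Asymptotic: T ~ c₁ sin(πx/2.28) e^{6.254t} (exponential growth at rate −λ₁ ≈ 6.254).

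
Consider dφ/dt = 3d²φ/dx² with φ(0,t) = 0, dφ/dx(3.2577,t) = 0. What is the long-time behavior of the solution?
As t → ∞, φ → 0. Heat escapes through the Dirichlet boundary.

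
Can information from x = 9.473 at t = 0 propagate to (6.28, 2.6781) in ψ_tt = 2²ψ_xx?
Yes. The domain of dependence is [0.9238, 11.6362], and 9.473 ∈ [0.9238, 11.6362].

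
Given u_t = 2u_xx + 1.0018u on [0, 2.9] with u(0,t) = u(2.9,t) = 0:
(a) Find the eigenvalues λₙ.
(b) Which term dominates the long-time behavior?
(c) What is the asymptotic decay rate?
Eigenvalues: λₙ = 2n²π²/2.9² - 1.0018.
First three modes:
  n=1: λ₁ = 2π²/2.9² - 1.0018 ≈ 1.345
  n=2: λ₂ = 8π²/2.9² - 1.0018 ≈ 8.387
  n=3: λ₃ = 18π²/2.9² - 1.0018 ≈ 20.122
Since 2π²/2.9² ≈ 2.347 > 1.0018, all λₙ > 0.
The n=1 mode decays slowest → dominates as t → ∞.
Asymptotic: u ~ c₁ sin(πx/2.9) e^{-λ₁t} with decay rate λ₁ ≈ 1.345.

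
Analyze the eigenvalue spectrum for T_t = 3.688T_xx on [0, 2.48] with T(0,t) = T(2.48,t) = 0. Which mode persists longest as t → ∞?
Eigenvalues: λₙ = 3.688n²π²/2.48².
First three modes:
  n=1: λ₁ = 3.688π²/2.48² ≈ 5.918
  n=2: λ₂ = 14.752π²/2.48² ≈ 23.673 (4× faster decay)
  n=3: λ₃ = 33.192π²/2.48² ≈ 53.264 (9× faster decay)
As t → ∞, higher modes decay exponentially faster. The n=1 mode dominates: T ~ c₁ sin(πx/2.48) e^{-λ₁t}.
Decay rate: λ₁ = 3.688π²/2.48² ≈ 5.918.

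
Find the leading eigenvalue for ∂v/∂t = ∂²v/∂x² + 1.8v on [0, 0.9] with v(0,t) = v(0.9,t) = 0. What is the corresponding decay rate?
Eigenvalues: λₙ = n²π²/0.9² - 1.8.
First three modes:
  n=1: λ₁ = π²/0.9² - 1.8 ≈ 10.385
  n=2: λ₂ = 4π²/0.9² - 1.8 ≈ 46.939
  n=3: λ₃ = 9π²/0.9² - 1.8 ≈ 107.862
Since π²/0.9² ≈ 12.185 > 1.8, all λₙ > 0.
The n=1 mode decays slowest → dominates as t → ∞.
Asymptotic: v ~ c₁ sin(πx/0.9) e^{-λ₁t} with decay rate λ₁ ≈ 10.385.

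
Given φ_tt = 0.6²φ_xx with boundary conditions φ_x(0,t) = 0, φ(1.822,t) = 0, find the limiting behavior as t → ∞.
φ oscillates (no decay). Energy is conserved; the solution oscillates indefinitely as standing waves.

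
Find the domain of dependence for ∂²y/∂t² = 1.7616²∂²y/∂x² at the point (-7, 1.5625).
Domain of dependence: [-9.7525, -4.2475]. Signals travel at speed 1.7616, so data within |x - -7| ≤ 1.7616·1.5625 = 2.7525 can reach the point.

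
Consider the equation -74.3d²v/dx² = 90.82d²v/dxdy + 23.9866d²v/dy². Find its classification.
Rewriting in standard form: -74.3d²v/dx² - 90.82d²v/dxdy - 23.9866d²v/dy² = 0. Hyperbolic. (A = -74.3, B = -90.82, C = -23.9866 gives B² - 4AC = 1119.45488.)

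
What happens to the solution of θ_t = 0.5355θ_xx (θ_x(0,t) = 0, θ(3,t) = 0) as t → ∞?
θ → 0. Heat escapes through the Dirichlet boundary.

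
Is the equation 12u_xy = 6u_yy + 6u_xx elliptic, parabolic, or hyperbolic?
Rewriting in standard form: -6u_xx + 12u_xy - 6u_yy = 0. Computing B² - 4AC with A = -6, B = 12, C = -6: discriminant = 0 (zero). Answer: parabolic.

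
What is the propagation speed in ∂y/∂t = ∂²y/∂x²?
Infinite. The heat equation is parabolic, not hyperbolic, so disturbances propagate instantly.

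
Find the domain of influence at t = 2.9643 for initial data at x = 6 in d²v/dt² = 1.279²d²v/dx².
Domain of influence: [2.2086603, 9.7913397]. Data at x = 6 spreads outward at speed 1.279.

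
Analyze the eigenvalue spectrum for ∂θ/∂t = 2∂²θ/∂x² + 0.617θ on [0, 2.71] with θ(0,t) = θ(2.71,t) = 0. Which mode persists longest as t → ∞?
Eigenvalues: λₙ = 2n²π²/2.71² - 0.617.
First three modes:
  n=1: λ₁ = 2π²/2.71² - 0.617 ≈ 2.071
  n=2: λ₂ = 8π²/2.71² - 0.617 ≈ 10.134
  n=3: λ₃ = 18π²/2.71² - 0.617 ≈ 23.573
Since 2π²/2.71² ≈ 2.688 > 0.617, all λₙ > 0.
The n=1 mode decays slowest → dominates as t → ∞.
Asymptotic: θ ~ c₁ sin(πx/2.71) e^{-λ₁t} with decay rate λ₁ ≈ 2.071.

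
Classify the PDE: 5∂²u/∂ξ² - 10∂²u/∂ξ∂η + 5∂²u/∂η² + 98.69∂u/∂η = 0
A = 5, B = -10, C = 5. Discriminant B² - 4AC = 0. Since 0 = 0, parabolic.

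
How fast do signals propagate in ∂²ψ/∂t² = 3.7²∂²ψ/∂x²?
Speed = 3.7. Information travels along characteristics x = x₀ ± 3.7t.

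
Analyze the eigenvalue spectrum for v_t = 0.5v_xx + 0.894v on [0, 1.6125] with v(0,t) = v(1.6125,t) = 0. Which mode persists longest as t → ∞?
Eigenvalues: λₙ = 0.5n²π²/1.6125² - 0.894.
First three modes:
  n=1: λ₁ = 0.5π²/1.6125² - 0.894 ≈ 1.004
  n=2: λ₂ = 2π²/1.6125² - 0.894 ≈ 6.698
  n=3: λ₃ = 4.5π²/1.6125² - 0.894 ≈ 16.187
Since 0.5π²/1.6125² ≈ 1.898 > 0.894, all λₙ > 0.
The n=1 mode decays slowest → dominates as t → ∞.
Asymptotic: v ~ c₁ sin(πx/1.6125) e^{-λ₁t} with decay rate λ₁ ≈ 1.004.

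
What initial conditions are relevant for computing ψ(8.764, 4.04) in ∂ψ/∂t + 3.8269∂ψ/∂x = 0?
A single point: x = -6.696676. The characteristic through (8.764, 4.04) is x - 3.8269t = const, so x = 8.764 - 3.8269·4.04 = -6.696676.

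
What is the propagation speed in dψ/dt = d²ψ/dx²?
Infinite. The heat equation is parabolic, not hyperbolic, so disturbances propagate instantly.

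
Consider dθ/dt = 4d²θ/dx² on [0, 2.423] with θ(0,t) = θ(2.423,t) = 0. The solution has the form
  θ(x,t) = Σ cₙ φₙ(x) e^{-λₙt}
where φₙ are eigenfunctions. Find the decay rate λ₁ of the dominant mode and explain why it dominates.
Eigenvalues: λₙ = 4n²π²/2.423².
First three modes:
  n=1: λ₁ = 4π²/2.423² ≈ 6.724
  n=2: λ₂ = 16π²/2.423² ≈ 26.898 (4× faster decay)
  n=3: λ₃ = 36π²/2.423² ≈ 60.52 (9× faster decay)
As t → ∞, higher modes decay exponentially faster. The n=1 mode dominates: θ ~ c₁ sin(πx/2.423) e^{-λ₁t}.
Decay rate: λ₁ = 4π²/2.423² ≈ 6.724.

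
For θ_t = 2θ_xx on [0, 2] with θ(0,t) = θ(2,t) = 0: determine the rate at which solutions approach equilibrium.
Eigenvalues: λₙ = 2n²π²/2².
First three modes:
  n=1: λ₁ = 2π²/2² ≈ 4.935
  n=2: λ₂ = 8π²/2² ≈ 19.739 (4× faster decay)
  n=3: λ₃ = 18π²/2² ≈ 44.413 (9× faster decay)
As t → ∞, higher modes decay exponentially faster. The n=1 mode dominates: θ ~ c₁ sin(πx/2) e^{-λ₁t}.
Decay rate: λ₁ = 2π²/2² ≈ 4.935.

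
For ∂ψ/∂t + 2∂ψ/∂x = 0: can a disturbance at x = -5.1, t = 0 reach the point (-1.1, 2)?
Yes. The characteristic through (-1.1, 2) passes through x = -5.1.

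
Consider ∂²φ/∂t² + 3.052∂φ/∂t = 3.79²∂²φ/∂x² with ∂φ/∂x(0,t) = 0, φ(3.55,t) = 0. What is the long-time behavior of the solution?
As t → ∞, φ → 0. Damping (γ=3.052) dissipates energy; oscillations decay exponentially.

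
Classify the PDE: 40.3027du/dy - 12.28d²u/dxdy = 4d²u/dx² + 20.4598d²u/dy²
Rewriting in standard form: -4d²u/dx² - 12.28d²u/dxdy - 20.4598d²u/dy² + 40.3027du/dy = 0. A = -4, B = -12.28, C = -20.4598. Discriminant B² - 4AC = -176.5584. Since -176.5584 < 0, elliptic.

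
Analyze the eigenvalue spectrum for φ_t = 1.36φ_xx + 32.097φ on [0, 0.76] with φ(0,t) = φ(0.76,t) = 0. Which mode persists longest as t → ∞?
Eigenvalues: λₙ = 1.36n²π²/0.76² - 32.097.
First three modes:
  n=1: λ₁ = 1.36π²/0.76² - 32.097 ≈ -8.858
  n=2: λ₂ = 5.44π²/0.76² - 32.097 ≈ 60.858
  n=3: λ₃ = 12.24π²/0.76² - 32.097 ≈ 177.051
Since 1.36π²/0.76² ≈ 23.239 < 32.097, λ₁ < 0.
The n=1 mode grows fastest (−λₙ is largest for n=1) → dominates.
Asymptotic: φ ~ c₁ sin(πx/0.76) e^{8.858t} (exponential growth at rate −λ₁ ≈ 8.858).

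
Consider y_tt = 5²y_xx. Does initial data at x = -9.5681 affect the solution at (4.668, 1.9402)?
No. The domain of dependence is [-5.033, 14.369], and -9.5681 is outside this interval.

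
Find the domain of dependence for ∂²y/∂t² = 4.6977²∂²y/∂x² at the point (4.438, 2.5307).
Domain of dependence: [-7.45046939, 16.32646939]. Signals travel at speed 4.6977, so data within |x - 4.438| ≤ 4.6977·2.5307 = 11.88846939 can reach the point.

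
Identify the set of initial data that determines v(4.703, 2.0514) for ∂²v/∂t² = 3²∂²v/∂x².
Domain of dependence: [-1.4512, 10.8572]. Signals travel at speed 3, so data within |x - 4.703| ≤ 3·2.0514 = 6.1542 can reach the point.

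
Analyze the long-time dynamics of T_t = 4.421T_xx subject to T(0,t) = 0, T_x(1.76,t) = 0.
Long-time behavior: T → 0. Heat escapes through the Dirichlet boundary.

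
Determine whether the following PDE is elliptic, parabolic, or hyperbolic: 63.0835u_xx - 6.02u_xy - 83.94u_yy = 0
Coefficients: A = 63.0835, B = -6.02, C = -83.94. B² - 4AC = 21217.15636, which is positive, so the equation is hyperbolic.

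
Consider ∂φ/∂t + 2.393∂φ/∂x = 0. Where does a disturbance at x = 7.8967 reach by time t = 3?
At x = 15.0757. The characteristic carries data from (7.8967, 0) to (15.0757, 3).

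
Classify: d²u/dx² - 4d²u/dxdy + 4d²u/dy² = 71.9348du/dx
Rewriting in standard form: d²u/dx² - 4d²u/dxdy + 4d²u/dy² - 71.9348du/dx = 0. Parabolic (discriminant = 0).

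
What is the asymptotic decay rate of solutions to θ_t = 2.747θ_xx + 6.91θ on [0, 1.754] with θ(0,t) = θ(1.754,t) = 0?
Eigenvalues: λₙ = 2.747n²π²/1.754² - 6.91.
First three modes:
  n=1: λ₁ = 2.747π²/1.754² - 6.91 ≈ 1.903
  n=2: λ₂ = 10.988π²/1.754² - 6.91 ≈ 28.34
  n=3: λ₃ = 24.723π²/1.754² - 6.91 ≈ 72.403
Since 2.747π²/1.754² ≈ 8.813 > 6.91, all λₙ > 0.
The n=1 mode decays slowest → dominates as t → ∞.
Asymptotic: θ ~ c₁ sin(πx/1.754) e^{-λ₁t} with decay rate λ₁ ≈ 1.903.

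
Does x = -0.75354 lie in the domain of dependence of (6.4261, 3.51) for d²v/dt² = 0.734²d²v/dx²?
No. The domain of dependence is [3.84976, 9.00244], and -0.75354 is outside this interval.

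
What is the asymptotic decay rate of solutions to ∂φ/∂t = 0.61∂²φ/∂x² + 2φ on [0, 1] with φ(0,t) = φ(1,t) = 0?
Eigenvalues: λₙ = 0.61n²π²/1² - 2.
First three modes:
  n=1: λ₁ = 0.61π² - 2 ≈ 4.02
  n=2: λ₂ = 2.44π² - 2 ≈ 22.082
  n=3: λ₃ = 5.49π² - 2 ≈ 52.184
Since 0.61π² ≈ 6.02 > 2, all λₙ > 0.
The n=1 mode decays slowest → dominates as t → ∞.
Asymptotic: φ ~ c₁ sin(πx/1) e^{-λ₁t} with decay rate λ₁ ≈ 4.02.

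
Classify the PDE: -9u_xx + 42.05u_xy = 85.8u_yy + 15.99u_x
Rewriting in standard form: -9u_xx + 42.05u_xy - 85.8u_yy - 15.99u_x = 0. A = -9, B = 42.05, C = -85.8. Discriminant B² - 4AC = -1320.5975. Since -1320.5975 < 0, elliptic.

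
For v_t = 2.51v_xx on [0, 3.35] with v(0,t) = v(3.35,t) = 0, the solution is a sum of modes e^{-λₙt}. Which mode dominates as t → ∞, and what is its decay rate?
Eigenvalues: λₙ = 2.51n²π²/3.35².
First three modes:
  n=1: λ₁ = 2.51π²/3.35² ≈ 2.207
  n=2: λ₂ = 10.04π²/3.35² ≈ 8.83 (4× faster decay)
  n=3: λ₃ = 22.59π²/3.35² ≈ 19.867 (9× faster decay)
As t → ∞, higher modes decay exponentially faster. The n=1 mode dominates: v ~ c₁ sin(πx/3.35) e^{-λ₁t}.
Decay rate: λ₁ = 2.51π²/3.35² ≈ 2.207.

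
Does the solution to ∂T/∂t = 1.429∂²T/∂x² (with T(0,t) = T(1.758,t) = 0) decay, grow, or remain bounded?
T → 0. Heat diffuses out through both boundaries.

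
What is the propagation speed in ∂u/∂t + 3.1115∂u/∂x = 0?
Speed = 3.1115. Information travels along x - 3.1115t = const (rightward).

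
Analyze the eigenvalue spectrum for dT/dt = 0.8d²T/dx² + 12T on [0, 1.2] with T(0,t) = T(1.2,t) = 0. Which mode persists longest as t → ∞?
Eigenvalues: λₙ = 0.8n²π²/1.2² - 12.
First three modes:
  n=1: λ₁ = 0.8π²/1.2² - 12 ≈ -6.517
  n=2: λ₂ = 3.2π²/1.2² - 12 ≈ 9.932
  n=3: λ₃ = 7.2π²/1.2² - 12 ≈ 37.348
Since 0.8π²/1.2² ≈ 5.483 < 12, λ₁ < 0.
The n=1 mode grows fastest (−λₙ is largest for n=1) → dominates.
Asymptotic: T ~ c₁ sin(πx/1.2) e^{6.517t} (exponential growth at rate −λ₁ ≈ 6.517).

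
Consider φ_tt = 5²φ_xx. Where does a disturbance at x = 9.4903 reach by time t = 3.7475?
Domain of influence: [-9.2472, 28.2278]. Data at x = 9.4903 spreads outward at speed 5.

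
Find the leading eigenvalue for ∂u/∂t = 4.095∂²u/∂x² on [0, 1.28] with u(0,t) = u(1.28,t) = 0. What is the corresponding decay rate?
Eigenvalues: λₙ = 4.095n²π²/1.28².
First three modes:
  n=1: λ₁ = 4.095π²/1.28² ≈ 24.668
  n=2: λ₂ = 16.38π²/1.28² ≈ 98.672 (4× faster decay)
  n=3: λ₃ = 36.855π²/1.28² ≈ 222.012 (9× faster decay)
As t → ∞, higher modes decay exponentially faster. The n=1 mode dominates: u ~ c₁ sin(πx/1.28) e^{-λ₁t}.
Decay rate: λ₁ = 4.095π²/1.28² ≈ 24.668.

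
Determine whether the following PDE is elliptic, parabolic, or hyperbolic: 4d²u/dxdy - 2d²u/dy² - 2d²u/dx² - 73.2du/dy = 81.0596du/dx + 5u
Rewriting in standard form: -2d²u/dx² + 4d²u/dxdy - 2d²u/dy² - 81.0596du/dx - 73.2du/dy - 5u = 0. Coefficients: A = -2, B = 4, C = -2. B² - 4AC = 0, which is zero, so the equation is parabolic.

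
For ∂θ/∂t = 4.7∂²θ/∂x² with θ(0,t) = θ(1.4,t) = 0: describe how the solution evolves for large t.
θ → 0. Heat diffuses out through both boundaries.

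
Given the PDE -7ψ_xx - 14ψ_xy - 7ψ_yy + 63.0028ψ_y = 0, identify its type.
The second-order coefficients are A = -7, B = -14, C = -7. Since B² - 4AC = 0 = 0, this is a parabolic PDE.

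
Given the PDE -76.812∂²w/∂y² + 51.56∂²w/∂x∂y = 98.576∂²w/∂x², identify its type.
Rewriting in standard form: -98.576∂²w/∂x² + 51.56∂²w/∂x∂y - 76.812∂²w/∂y² = 0. The second-order coefficients are A = -98.576, B = 51.56, C = -76.812. Since B² - 4AC = -27628.845248 < 0, this is an elliptic PDE.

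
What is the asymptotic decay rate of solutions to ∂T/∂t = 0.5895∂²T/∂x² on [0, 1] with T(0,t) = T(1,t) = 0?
Eigenvalues: λₙ = 0.5895n²π².
First three modes:
  n=1: λ₁ = 0.5895π² ≈ 5.818
  n=2: λ₂ = 2.358π² ≈ 23.273 (4× faster decay)
  n=3: λ₃ = 5.3055π² ≈ 52.363 (9× faster decay)
As t → ∞, higher modes decay exponentially faster. The n=1 mode dominates: T ~ c₁ sin(πx) e^{-λ₁t}.
Decay rate: λ₁ = 0.5895π² ≈ 5.818.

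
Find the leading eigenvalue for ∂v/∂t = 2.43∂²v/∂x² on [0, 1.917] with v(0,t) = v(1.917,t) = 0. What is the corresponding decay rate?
Eigenvalues: λₙ = 2.43n²π²/1.917².
First three modes:
  n=1: λ₁ = 2.43π²/1.917² ≈ 6.526
  n=2: λ₂ = 9.72π²/1.917² ≈ 26.105 (4× faster decay)
  n=3: λ₃ = 21.87π²/1.917² ≈ 58.736 (9× faster decay)
As t → ∞, higher modes decay exponentially faster. The n=1 mode dominates: v ~ c₁ sin(πx/1.917) e^{-λ₁t}.
Decay rate: λ₁ = 2.43π²/1.917² ≈ 6.526.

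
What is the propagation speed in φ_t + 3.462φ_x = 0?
Speed = 3.462. Information travels along x - 3.462t = const (rightward).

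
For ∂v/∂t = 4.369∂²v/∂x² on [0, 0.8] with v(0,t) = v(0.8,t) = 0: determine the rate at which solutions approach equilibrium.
Eigenvalues: λₙ = 4.369n²π²/0.8².
First three modes:
  n=1: λ₁ = 4.369π²/0.8² ≈ 67.375
  n=2: λ₂ = 17.476π²/0.8² ≈ 269.502 (4× faster decay)
  n=3: λ₃ = 39.321π²/0.8² ≈ 606.379 (9× faster decay)
As t → ∞, higher modes decay exponentially faster. The n=1 mode dominates: v ~ c₁ sin(πx/0.8) e^{-λ₁t}.
Decay rate: λ₁ = 4.369π²/0.8² ≈ 67.375.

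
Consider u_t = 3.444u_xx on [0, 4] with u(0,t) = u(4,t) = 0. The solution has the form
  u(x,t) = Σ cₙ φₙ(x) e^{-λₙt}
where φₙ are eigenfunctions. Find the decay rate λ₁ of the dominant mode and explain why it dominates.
Eigenvalues: λₙ = 3.444n²π²/4².
First three modes:
  n=1: λ₁ = 3.444π²/4² ≈ 2.124
  n=2: λ₂ = 13.776π²/4² ≈ 8.498 (4× faster decay)
  n=3: λ₃ = 30.996π²/4² ≈ 19.12 (9× faster decay)
As t → ∞, higher modes decay exponentially faster. The n=1 mode dominates: u ~ c₁ sin(πx/4) e^{-λ₁t}.
Decay rate: λ₁ = 3.444π²/4² ≈ 2.124.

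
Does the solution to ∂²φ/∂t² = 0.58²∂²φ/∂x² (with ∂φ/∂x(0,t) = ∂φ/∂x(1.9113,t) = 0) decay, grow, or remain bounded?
φ oscillates about a mean that drifts linearly in t (generically unbounded; no decay). There is no damping, so the nonconstant modes persist as standing waves (energy conserved, no decay). But with Neumann conditions at both ends the constant mode has eigenvalue 0: the spatial mean M(t) of φ satisfies M'' = 0, so M(t) = M(0) + M'(0)·t. Unless the initial velocity has zero mean (∫φ_t(x,0)dx = 0), the solution grows linearly in t (unbounded, though not exponentially); if it does have zero mean, the solution stays bounded and simply oscillates.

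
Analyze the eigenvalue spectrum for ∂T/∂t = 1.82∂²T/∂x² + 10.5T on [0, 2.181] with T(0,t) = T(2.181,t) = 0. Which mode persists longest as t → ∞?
Eigenvalues: λₙ = 1.82n²π²/2.181² - 10.5.
First three modes:
  n=1: λ₁ = 1.82π²/2.181² - 10.5 ≈ -6.724
  n=2: λ₂ = 7.28π²/2.181² - 10.5 ≈ 4.605
  n=3: λ₃ = 16.38π²/2.181² - 10.5 ≈ 23.486
Since 1.82π²/2.181² ≈ 3.776 < 10.5, λ₁ < 0.
The n=1 mode grows fastest (−λₙ is largest for n=1) → dominates.
Asymptotic: T ~ c₁ sin(πx/2.181) e^{6.724t} (exponential growth at rate −λ₁ ≈ 6.724).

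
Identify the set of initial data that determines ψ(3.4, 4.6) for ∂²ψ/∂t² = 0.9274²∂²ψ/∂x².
Domain of dependence: [-0.86604, 7.66604]. Signals travel at speed 0.9274, so data within |x - 3.4| ≤ 0.9274·4.6 = 4.26604 can reach the point.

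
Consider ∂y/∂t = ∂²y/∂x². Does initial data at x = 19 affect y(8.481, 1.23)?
Yes, for any finite x. The heat equation has infinite propagation speed, so all initial data affects all points at any t > 0.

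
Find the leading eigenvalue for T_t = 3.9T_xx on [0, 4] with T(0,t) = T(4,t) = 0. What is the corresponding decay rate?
Eigenvalues: λₙ = 3.9n²π²/4².
First three modes:
  n=1: λ₁ = 3.9π²/4² ≈ 2.406
  n=2: λ₂ = 15.6π²/4² ≈ 9.623 (4× faster decay)
  n=3: λ₃ = 35.1π²/4² ≈ 21.651 (9× faster decay)
As t → ∞, higher modes decay exponentially faster. The n=1 mode dominates: T ~ c₁ sin(πx/4) e^{-λ₁t}.
Decay rate: λ₁ = 3.9π²/4² ≈ 2.406.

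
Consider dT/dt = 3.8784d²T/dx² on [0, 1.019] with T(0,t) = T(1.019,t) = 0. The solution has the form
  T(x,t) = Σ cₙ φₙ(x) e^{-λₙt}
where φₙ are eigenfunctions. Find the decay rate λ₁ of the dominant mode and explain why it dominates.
Eigenvalues: λₙ = 3.8784n²π²/1.019².
First three modes:
  n=1: λ₁ = 3.8784π²/1.019² ≈ 36.864
  n=2: λ₂ = 15.5136π²/1.019² ≈ 147.457 (4× faster decay)
  n=3: λ₃ = 34.9056π²/1.019² ≈ 331.777 (9× faster decay)
As t → ∞, higher modes decay exponentially faster. The n=1 mode dominates: T ~ c₁ sin(πx/1.019) e^{-λ₁t}.
Decay rate: λ₁ = 3.8784π²/1.019² ≈ 36.864.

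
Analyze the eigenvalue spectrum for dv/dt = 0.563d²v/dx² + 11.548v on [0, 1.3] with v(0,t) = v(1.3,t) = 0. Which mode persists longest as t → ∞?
Eigenvalues: λₙ = 0.563n²π²/1.3² - 11.548.
First three modes:
  n=1: λ₁ = 0.563π²/1.3² - 11.548 ≈ -8.26
  n=2: λ₂ = 2.252π²/1.3² - 11.548 ≈ 1.604
  n=3: λ₃ = 5.067π²/1.3² - 11.548 ≈ 18.043
Since 0.563π²/1.3² ≈ 3.288 < 11.548, λ₁ < 0.
The n=1 mode grows fastest (−λₙ is largest for n=1) → dominates.
Asymptotic: v ~ c₁ sin(πx/1.3) e^{8.26t} (exponential growth at rate −λ₁ ≈ 8.26).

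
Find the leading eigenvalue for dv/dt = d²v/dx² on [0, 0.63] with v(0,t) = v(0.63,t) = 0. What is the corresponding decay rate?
Eigenvalues: λₙ = n²π²/0.63².
First three modes:
  n=1: λ₁ = π²/0.63² ≈ 24.867
  n=2: λ₂ = 4π²/0.63² ≈ 99.467 (4× faster decay)
  n=3: λ₃ = 9π²/0.63² ≈ 223.801 (9× faster decay)
As t → ∞, higher modes decay exponentially faster. The n=1 mode dominates: v ~ c₁ sin(πx/0.63) e^{-λ₁t}.
Decay rate: λ₁ = π²/0.63² ≈ 24.867.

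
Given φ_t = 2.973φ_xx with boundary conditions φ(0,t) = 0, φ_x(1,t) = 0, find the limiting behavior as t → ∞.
φ → 0. Heat escapes through the Dirichlet boundary.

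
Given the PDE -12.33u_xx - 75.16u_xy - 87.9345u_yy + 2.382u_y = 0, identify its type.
The second-order coefficients are A = -12.33, B = -75.16, C = -87.9345. Since B² - 4AC = 1312.09606 > 0, this is a hyperbolic PDE.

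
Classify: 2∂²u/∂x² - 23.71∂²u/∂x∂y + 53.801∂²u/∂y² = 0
Hyperbolic (discriminant = 131.7561).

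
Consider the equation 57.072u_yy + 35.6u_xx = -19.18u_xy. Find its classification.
Rewriting in standard form: 35.6u_xx + 19.18u_xy + 57.072u_yy = 0. Elliptic. (A = 35.6, B = 19.18, C = 57.072 gives B² - 4AC = -7759.1804.)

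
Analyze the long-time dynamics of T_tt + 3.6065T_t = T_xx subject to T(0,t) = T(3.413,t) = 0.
Long-time behavior: T → 0. Damping (γ=3.6065) dissipates energy; oscillations decay exponentially.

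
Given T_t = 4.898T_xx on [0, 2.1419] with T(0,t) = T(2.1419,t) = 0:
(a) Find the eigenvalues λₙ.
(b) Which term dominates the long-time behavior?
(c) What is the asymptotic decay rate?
Eigenvalues: λₙ = 4.898n²π²/2.1419².
First three modes:
  n=1: λ₁ = 4.898π²/2.1419² ≈ 10.537
  n=2: λ₂ = 19.592π²/2.1419² ≈ 42.148 (4× faster decay)
  n=3: λ₃ = 44.082π²/2.1419² ≈ 94.834 (9× faster decay)
As t → ∞, higher modes decay exponentially faster. The n=1 mode dominates: T ~ c₁ sin(πx/2.1419) e^{-λ₁t}.
Decay rate: λ₁ = 4.898π²/2.1419² ≈ 10.537.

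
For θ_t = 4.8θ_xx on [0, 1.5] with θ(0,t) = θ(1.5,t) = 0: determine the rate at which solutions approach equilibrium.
Eigenvalues: λₙ = 4.8n²π²/1.5².
First three modes:
  n=1: λ₁ = 4.8π²/1.5² ≈ 21.055
  n=2: λ₂ = 19.2π²/1.5² ≈ 84.221 (4× faster decay)
  n=3: λ₃ = 43.2π²/1.5² ≈ 189.496 (9× faster decay)
As t → ∞, higher modes decay exponentially faster. The n=1 mode dominates: θ ~ c₁ sin(πx/1.5) e^{-λ₁t}.
Decay rate: λ₁ = 4.8π²/1.5² ≈ 21.055.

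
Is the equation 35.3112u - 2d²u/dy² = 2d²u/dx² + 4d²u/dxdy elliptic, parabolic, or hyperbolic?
Rewriting in standard form: -2d²u/dx² - 4d²u/dxdy - 2d²u/dy² + 35.3112u = 0. Computing B² - 4AC with A = -2, B = -4, C = -2: discriminant = 0 (zero). Answer: parabolic.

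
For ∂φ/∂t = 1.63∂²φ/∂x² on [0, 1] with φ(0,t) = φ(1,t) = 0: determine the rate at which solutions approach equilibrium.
Eigenvalues: λₙ = 1.63n²π².
First three modes:
  n=1: λ₁ = 1.63π² ≈ 16.087
  n=2: λ₂ = 6.52π² ≈ 64.35 (4× faster decay)
  n=3: λ₃ = 14.67π² ≈ 144.787 (9× faster decay)
As t → ∞, higher modes decay exponentially faster. The n=1 mode dominates: φ ~ c₁ sin(πx) e^{-λ₁t}.
Decay rate: λ₁ = 1.63π² ≈ 16.087.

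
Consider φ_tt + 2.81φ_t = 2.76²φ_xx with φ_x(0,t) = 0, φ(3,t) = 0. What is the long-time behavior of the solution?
As t → ∞, φ → 0. Damping (γ=2.81) dissipates energy; oscillations decay exponentially.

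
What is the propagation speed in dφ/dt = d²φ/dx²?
Infinite. The heat equation is parabolic, not hyperbolic, so disturbances propagate instantly.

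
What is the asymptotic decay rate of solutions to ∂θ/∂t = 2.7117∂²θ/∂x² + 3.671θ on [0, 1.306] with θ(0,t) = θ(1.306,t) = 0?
Eigenvalues: λₙ = 2.7117n²π²/1.306² - 3.671.
First three modes:
  n=1: λ₁ = 2.7117π²/1.306² - 3.671 ≈ 12.02
  n=2: λ₂ = 10.8468π²/1.306² - 3.671 ≈ 59.094
  n=3: λ₃ = 24.4053π²/1.306² - 3.671 ≈ 137.549
Since 2.7117π²/1.306² ≈ 15.691 > 3.671, all λₙ > 0.
The n=1 mode decays slowest → dominates as t → ∞.
Asymptotic: θ ~ c₁ sin(πx/1.306) e^{-λ₁t} with decay rate λ₁ ≈ 12.02.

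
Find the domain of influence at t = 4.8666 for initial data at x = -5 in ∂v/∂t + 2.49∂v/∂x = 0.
At x = 7.117834. The characteristic carries data from (-5, 0) to (7.117834, 4.8666).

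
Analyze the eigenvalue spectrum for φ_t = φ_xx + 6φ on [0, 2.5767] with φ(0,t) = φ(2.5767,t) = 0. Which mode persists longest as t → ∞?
Eigenvalues: λₙ = n²π²/2.5767² - 6.
First three modes:
  n=1: λ₁ = π²/2.5767² - 6 ≈ -4.513
  n=2: λ₂ = 4π²/2.5767² - 6 ≈ -0.054
  n=3: λ₃ = 9π²/2.5767² - 6 ≈ 7.379
Since π²/2.5767² ≈ 1.487 < 6, λ₁ < 0.
The n=1 mode grows fastest (−λₙ is largest for n=1) → dominates.
Asymptotic: φ ~ c₁ sin(πx/2.5767) e^{4.513t} (exponential growth at rate −λ₁ ≈ 4.513).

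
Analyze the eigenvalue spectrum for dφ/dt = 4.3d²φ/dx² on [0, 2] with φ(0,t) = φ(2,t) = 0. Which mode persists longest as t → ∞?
Eigenvalues: λₙ = 4.3n²π²/2².
First three modes:
  n=1: λ₁ = 4.3π²/2² ≈ 10.61
  n=2: λ₂ = 17.2π²/2² ≈ 42.439 (4× faster decay)
  n=3: λ₃ = 38.7π²/2² ≈ 95.488 (9× faster decay)
As t → ∞, higher modes decay exponentially faster. The n=1 mode dominates: φ ~ c₁ sin(πx/2) e^{-λ₁t}.
Decay rate: λ₁ = 4.3π²/2² ≈ 10.61.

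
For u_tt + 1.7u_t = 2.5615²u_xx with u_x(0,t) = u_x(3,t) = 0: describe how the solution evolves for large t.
u → constant (steady state). Damping (γ=1.7) dissipates the nonconstant modes; with Neumann BCs the spatial average obeys M''+γM'=0 and tends to a finite limit.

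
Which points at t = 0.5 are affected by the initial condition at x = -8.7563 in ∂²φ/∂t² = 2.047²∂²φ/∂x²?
Domain of influence: [-9.7798, -7.7328]. Data at x = -8.7563 spreads outward at speed 2.047.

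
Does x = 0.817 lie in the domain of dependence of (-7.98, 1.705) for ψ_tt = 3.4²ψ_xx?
No. The domain of dependence is [-13.777, -2.183], and 0.817 is outside this interval.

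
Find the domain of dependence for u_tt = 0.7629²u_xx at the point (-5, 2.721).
Domain of dependence: [-7.0758509, -2.9241491]. Signals travel at speed 0.7629, so data within |x - -5| ≤ 0.7629·2.721 = 2.0758509 can reach the point.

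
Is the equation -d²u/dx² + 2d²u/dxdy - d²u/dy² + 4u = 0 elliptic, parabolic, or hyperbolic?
Computing B² - 4AC with A = -1, B = 2, C = -1: discriminant = 0 (zero). Answer: parabolic.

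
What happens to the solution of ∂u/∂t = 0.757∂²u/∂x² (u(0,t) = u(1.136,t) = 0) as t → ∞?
u → 0. Heat diffuses out through both boundaries.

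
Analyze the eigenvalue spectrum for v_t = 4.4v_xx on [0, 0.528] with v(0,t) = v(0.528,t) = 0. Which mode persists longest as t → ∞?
Eigenvalues: λₙ = 4.4n²π²/0.528².
First three modes:
  n=1: λ₁ = 4.4π²/0.528² ≈ 155.77
  n=2: λ₂ = 17.6π²/0.528² ≈ 623.081 (4× faster decay)
  n=3: λ₃ = 39.6π²/0.528² ≈ 1401.932 (9× faster decay)
As t → ∞, higher modes decay exponentially faster. The n=1 mode dominates: v ~ c₁ sin(πx/0.528) e^{-λ₁t}.
Decay rate: λ₁ = 4.4π²/0.528² ≈ 155.77.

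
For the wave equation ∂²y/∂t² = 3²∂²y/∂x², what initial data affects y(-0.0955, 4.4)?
Domain of dependence: [-13.2955, 13.1045]. Signals travel at speed 3, so data within |x - -0.0955| ≤ 3·4.4 = 13.2 can reach the point.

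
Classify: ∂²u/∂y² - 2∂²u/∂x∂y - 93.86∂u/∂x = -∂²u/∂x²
Rewriting in standard form: ∂²u/∂x² - 2∂²u/∂x∂y + ∂²u/∂y² - 93.86∂u/∂x = 0. Parabolic (discriminant = 0).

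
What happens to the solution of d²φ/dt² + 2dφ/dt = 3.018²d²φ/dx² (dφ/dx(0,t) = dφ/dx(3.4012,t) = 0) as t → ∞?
φ → constant (steady state). Damping (γ=2) dissipates the nonconstant modes; with Neumann BCs the spatial average obeys M''+γM'=0 and tends to a finite limit.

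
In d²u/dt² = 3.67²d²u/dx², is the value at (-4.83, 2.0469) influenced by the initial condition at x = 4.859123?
No. The domain of dependence is [-12.342123, 2.682123], and 4.859123 is outside this interval.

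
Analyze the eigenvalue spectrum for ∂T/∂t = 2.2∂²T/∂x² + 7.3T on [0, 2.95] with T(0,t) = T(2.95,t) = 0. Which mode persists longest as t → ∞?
Eigenvalues: λₙ = 2.2n²π²/2.95² - 7.3.
First three modes:
  n=1: λ₁ = 2.2π²/2.95² - 7.3 ≈ -4.805
  n=2: λ₂ = 8.8π²/2.95² - 7.3 ≈ 2.68
  n=3: λ₃ = 19.8π²/2.95² - 7.3 ≈ 15.155
Since 2.2π²/2.95² ≈ 2.495 < 7.3, λ₁ < 0.
The n=1 mode grows fastest (−λₙ is largest for n=1) → dominates.
Asymptotic: T ~ c₁ sin(πx/2.95) e^{4.805t} (exponential growth at rate −λ₁ ≈ 4.805).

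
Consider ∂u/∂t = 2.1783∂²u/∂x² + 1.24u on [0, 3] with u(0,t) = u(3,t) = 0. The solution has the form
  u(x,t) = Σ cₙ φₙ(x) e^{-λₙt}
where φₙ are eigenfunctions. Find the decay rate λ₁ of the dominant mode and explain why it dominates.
Eigenvalues: λₙ = 2.1783n²π²/3² - 1.24.
First three modes:
  n=1: λ₁ = 2.1783π²/3² - 1.24 ≈ 1.149
  n=2: λ₂ = 8.7132π²/3² - 1.24 ≈ 8.315
  n=3: λ₃ = 19.6047π²/3² - 1.24 ≈ 20.259
Since 2.1783π²/3² ≈ 2.389 > 1.24, all λₙ > 0.
The n=1 mode decays slowest → dominates as t → ∞.
Asymptotic: u ~ c₁ sin(πx/3) e^{-λ₁t} with decay rate λ₁ ≈ 1.149.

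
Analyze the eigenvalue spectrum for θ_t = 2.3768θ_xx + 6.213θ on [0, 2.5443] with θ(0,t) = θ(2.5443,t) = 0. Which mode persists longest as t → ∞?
Eigenvalues: λₙ = 2.3768n²π²/2.5443² - 6.213.
First three modes:
  n=1: λ₁ = 2.3768π²/2.5443² - 6.213 ≈ -2.589
  n=2: λ₂ = 9.5072π²/2.5443² - 6.213 ≈ 8.282
  n=3: λ₃ = 21.3912π²/2.5443² - 6.213 ≈ 26.401
Since 2.3768π²/2.5443² ≈ 3.624 < 6.213, λ₁ < 0.
The n=1 mode grows fastest (−λₙ is largest for n=1) → dominates.
Asymptotic: θ ~ c₁ sin(πx/2.5443) e^{2.589t} (exponential growth at rate −λ₁ ≈ 2.589).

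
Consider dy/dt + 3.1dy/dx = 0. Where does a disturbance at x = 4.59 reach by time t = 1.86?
At x = 10.356. The characteristic carries data from (4.59, 0) to (10.356, 1.86).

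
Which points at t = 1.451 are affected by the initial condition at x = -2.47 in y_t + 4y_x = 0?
At x = 3.334. The characteristic carries data from (-2.47, 0) to (3.334, 1.451).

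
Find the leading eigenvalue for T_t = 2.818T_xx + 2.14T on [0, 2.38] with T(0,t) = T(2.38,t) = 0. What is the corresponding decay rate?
Eigenvalues: λₙ = 2.818n²π²/2.38² - 2.14.
First three modes:
  n=1: λ₁ = 2.818π²/2.38² - 2.14 ≈ 2.77
  n=2: λ₂ = 11.272π²/2.38² - 2.14 ≈ 17.5
  n=3: λ₃ = 25.362π²/2.38² - 2.14 ≈ 42.051
Since 2.818π²/2.38² ≈ 4.91 > 2.14, all λₙ > 0.
The n=1 mode decays slowest → dominates as t → ∞.
Asymptotic: T ~ c₁ sin(πx/2.38) e^{-λ₁t} with decay rate λ₁ ≈ 2.77.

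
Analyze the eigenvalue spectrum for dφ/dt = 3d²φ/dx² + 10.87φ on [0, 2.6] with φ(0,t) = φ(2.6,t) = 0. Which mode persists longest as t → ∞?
Eigenvalues: λₙ = 3n²π²/2.6² - 10.87.
First three modes:
  n=1: λ₁ = 3π²/2.6² - 10.87 ≈ -6.49
  n=2: λ₂ = 12π²/2.6² - 10.87 ≈ 6.65
  n=3: λ₃ = 27π²/2.6² - 10.87 ≈ 28.55
Since 3π²/2.6² ≈ 4.38 < 10.87, λ₁ < 0.
The n=1 mode grows fastest (−λₙ is largest for n=1) → dominates.
Asymptotic: φ ~ c₁ sin(πx/2.6) e^{6.49t} (exponential growth at rate −λ₁ ≈ 6.49).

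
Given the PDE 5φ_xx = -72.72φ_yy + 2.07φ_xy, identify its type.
Rewriting in standard form: 5φ_xx - 2.07φ_xy + 72.72φ_yy = 0. The second-order coefficients are A = 5, B = -2.07, C = 72.72. Since B² - 4AC = -1450.1151 < 0, this is an elliptic PDE.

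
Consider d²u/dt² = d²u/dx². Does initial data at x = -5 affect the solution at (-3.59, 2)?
Yes. The domain of dependence is [-5.59, -1.59], and -5 ∈ [-5.59, -1.59].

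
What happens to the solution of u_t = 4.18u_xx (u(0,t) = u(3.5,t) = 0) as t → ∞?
u → 0. Heat diffuses out through both boundaries.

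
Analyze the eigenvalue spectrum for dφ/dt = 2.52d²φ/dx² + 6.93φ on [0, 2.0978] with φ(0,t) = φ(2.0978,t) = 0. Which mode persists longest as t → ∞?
Eigenvalues: λₙ = 2.52n²π²/2.0978² - 6.93.
First three modes:
  n=1: λ₁ = 2.52π²/2.0978² - 6.93 ≈ -1.278
  n=2: λ₂ = 10.08π²/2.0978² - 6.93 ≈ 15.676
  n=3: λ₃ = 22.68π²/2.0978² - 6.93 ≈ 43.934
Since 2.52π²/2.0978² ≈ 5.652 < 6.93, λ₁ < 0.
The n=1 mode grows fastest (−λₙ is largest for n=1) → dominates.
Asymptotic: φ ~ c₁ sin(πx/2.0978) e^{1.278t} (exponential growth at rate −λ₁ ≈ 1.278).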